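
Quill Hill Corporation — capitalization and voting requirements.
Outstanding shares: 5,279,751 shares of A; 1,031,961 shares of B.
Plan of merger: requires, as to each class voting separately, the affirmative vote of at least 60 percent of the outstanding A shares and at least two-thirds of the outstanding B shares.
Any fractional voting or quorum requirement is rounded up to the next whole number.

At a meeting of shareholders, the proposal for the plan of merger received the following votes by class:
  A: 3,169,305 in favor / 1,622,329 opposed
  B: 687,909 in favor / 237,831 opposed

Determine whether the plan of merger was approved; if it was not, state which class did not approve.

Not approved — the B shares did not give the required vote.

A: 3/5 of 5279751 = 3167850.60, rounded up to 3167851; 3,167,851 required, 3,169,305 in favor — approved.
B: 2/3 of 1031961 = 687974; 687,974 required, 687,909 in favor — not approved.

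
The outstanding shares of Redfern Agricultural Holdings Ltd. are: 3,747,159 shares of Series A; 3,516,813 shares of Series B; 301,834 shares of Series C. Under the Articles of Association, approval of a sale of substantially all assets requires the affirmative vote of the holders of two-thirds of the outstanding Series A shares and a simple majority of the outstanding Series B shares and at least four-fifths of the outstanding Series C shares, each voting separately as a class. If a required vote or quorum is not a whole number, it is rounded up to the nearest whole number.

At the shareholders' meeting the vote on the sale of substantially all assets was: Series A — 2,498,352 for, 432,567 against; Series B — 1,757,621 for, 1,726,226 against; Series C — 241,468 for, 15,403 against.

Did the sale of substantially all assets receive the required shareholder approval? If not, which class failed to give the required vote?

Series A: 2/3 of 3747159 = 2498106; 2,498,106 required, 2,498,352 in favor — approved.
Series B: a majority of 3516813 is 1758407; 1,758,407 required, 1,757,621 in favor — not approved.
Series C: 4/5 of 301834 = 241467.20, rounded up to 241468; 241,468 required, 241,468 in favor — approved.

Not approved — the Series B shares did not give the required vote.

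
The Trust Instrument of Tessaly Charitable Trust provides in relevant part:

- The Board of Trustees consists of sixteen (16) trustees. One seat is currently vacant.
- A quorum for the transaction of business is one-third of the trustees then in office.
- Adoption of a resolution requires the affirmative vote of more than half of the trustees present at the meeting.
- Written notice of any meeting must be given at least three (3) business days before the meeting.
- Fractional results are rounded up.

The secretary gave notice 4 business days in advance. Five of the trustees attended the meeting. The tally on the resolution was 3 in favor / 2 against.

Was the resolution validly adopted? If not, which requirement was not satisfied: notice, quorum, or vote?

Valid — all requirements satisfied.

Notice: 4 business days given; 3 required (4 ≥ 3). Satisfied.
Quorum: 5 present; quorum is 5. Satisfied.
Vote: the resolution requires a majority of the trustees present (5). A majority of 5 is 3, so 3 affirmative votes are needed; 3 voted in favor. Satisfied.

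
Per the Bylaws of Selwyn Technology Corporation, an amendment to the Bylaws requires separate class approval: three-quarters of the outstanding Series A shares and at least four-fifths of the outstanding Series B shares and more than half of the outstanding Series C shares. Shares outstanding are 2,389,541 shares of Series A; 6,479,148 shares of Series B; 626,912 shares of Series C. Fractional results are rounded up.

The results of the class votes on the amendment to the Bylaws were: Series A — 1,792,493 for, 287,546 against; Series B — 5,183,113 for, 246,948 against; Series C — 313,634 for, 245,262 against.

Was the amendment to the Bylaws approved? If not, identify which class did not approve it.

Series A: 3/4 of 2389541 = 1792155.75, rounded up to 1792156; 1,792,156 required, 1,792,493 in favor — approved.
Series B: 4/5 of 6479148 = 5183318.40, rounded up to 5183319; 5,183,319 required, 5,183,113 in favor — not approved.
Series C: a majority of 626912 is 313457; 313,457 required, 313,634 in favor — approved.

Not approved — the Series B shares did not give the required vote.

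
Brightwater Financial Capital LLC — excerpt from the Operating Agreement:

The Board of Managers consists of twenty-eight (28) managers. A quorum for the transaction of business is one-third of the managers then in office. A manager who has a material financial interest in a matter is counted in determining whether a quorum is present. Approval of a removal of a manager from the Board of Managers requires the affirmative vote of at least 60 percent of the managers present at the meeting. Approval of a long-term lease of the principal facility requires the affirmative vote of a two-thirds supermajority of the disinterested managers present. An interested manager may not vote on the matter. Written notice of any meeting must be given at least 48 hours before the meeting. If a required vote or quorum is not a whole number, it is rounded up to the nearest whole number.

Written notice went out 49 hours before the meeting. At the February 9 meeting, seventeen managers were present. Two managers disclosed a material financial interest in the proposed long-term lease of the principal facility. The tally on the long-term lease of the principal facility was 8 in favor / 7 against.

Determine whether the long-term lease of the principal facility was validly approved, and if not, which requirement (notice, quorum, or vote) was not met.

Invalid — vote requirement not satisfied.

Notice: 49 hours given; 48 required (49 ≥ 48). Satisfied.
Quorum: 17 present (interested managers count toward quorum); quorum is 10. Satisfied.
Vote: the long-term lease of the principal facility requires two-thirds of the disinterested managers present (17 − 2 = 15). 2/3 of 15 = 10, so 10 affirmative votes are needed; 8 voted in favor. Not satisfied.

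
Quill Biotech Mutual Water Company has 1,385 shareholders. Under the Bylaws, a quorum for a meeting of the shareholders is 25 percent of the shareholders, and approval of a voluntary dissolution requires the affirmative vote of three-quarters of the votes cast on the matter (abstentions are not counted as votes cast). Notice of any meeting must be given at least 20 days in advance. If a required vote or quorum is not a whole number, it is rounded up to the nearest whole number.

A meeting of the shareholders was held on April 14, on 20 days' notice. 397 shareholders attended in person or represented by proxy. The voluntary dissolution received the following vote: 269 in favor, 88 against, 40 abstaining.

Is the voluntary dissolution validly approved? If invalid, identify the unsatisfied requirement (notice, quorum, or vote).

Valid — all requirements satisfied.

Notice: 20 days given; 20 required. Satisfied.
Quorum: 25% of 1,385 = 346.25, rounded up to 347; 397 present. Satisfied.
Vote: requires three-fourths of the votes cast (397 − 40 abstaining = 357); 3/4 of 357 = 267.75, rounded up to 268, so 268 needed; 269 in favor. Satisfied.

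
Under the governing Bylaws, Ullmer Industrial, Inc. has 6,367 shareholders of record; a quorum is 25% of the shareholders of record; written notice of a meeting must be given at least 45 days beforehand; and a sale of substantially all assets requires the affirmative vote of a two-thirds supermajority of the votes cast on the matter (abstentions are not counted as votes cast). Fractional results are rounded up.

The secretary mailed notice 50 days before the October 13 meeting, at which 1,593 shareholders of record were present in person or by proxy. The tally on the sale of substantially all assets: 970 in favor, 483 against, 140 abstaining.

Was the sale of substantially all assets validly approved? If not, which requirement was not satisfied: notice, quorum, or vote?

Valid — all requirements satisfied.

Notice: 50 days given; 45 required. Satisfied.
Quorum: 25% of 6,367 = 1,591.75, rounded up to 1,592; 1,593 present. Satisfied.
Vote: requires two-thirds of the votes cast (1,593 − 140 abstaining = 1,453); 2/3 of 1453 = 968.67, rounded up to 969, so 969 needed; 970 in favor. Satisfied.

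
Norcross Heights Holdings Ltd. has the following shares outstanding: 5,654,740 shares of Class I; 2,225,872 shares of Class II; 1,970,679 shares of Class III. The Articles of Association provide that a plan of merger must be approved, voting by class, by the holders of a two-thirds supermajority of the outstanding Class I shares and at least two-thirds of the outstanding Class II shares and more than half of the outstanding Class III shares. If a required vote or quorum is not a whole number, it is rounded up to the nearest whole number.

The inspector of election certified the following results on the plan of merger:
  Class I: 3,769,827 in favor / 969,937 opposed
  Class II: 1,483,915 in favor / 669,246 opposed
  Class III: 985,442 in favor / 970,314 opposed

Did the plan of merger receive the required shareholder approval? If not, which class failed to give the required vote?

Class I: 2/3 of 5654740 = 3769826.67, rounded up to 3769827; 3,769,827 required, 3,769,827 in favor — approved.
Class II: 2/3 of 2225872 = 1483914.67, rounded up to 1483915; 1,483,915 required, 1,483,915 in favor — approved.
Class III: a majority of 1970679 is 985340; 985,340 required, 985,442 in favor — approved.

Approved — every class gave the required vote.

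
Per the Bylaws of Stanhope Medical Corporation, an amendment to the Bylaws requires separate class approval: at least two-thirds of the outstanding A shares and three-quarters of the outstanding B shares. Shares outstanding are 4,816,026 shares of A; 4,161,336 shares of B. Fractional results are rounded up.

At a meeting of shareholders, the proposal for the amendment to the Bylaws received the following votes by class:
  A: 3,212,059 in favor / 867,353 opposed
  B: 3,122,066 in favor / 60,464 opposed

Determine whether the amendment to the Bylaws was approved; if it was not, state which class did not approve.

A: 2/3 of 4816026 = 3210684; 3,210,684 required, 3,212,059 in favor — approved.
B: 3/4 of 4161336 = 3121002; 3,121,002 required, 3,122,066 in favor — approved.

Approved — every class gave the required vote.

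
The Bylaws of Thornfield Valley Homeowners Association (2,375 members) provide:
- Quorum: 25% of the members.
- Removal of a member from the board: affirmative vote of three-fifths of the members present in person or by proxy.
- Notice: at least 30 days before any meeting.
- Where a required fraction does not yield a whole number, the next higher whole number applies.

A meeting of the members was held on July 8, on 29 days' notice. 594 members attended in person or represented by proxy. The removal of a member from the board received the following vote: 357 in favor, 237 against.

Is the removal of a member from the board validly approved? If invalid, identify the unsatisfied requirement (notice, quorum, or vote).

Invalid — notice requirement not satisfied.

Notice: 29 days given; 30 required. Not satisfied.
Quorum: 25% of 2,375 = 593.75, rounded up to 594; 594 present. Satisfied.
Vote: requires three-fifths of those present (594); 3/5 of 594 = 356.40, rounded up to 357, so 357 needed; 357 in favor. Satisfied.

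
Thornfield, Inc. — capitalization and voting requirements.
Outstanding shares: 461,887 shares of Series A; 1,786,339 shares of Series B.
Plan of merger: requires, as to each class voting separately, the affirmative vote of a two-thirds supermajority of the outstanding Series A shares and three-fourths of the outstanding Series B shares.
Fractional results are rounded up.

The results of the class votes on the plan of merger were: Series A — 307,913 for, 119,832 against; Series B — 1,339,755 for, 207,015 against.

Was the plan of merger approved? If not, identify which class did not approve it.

Series A: 2/3 of 461887 = 307924.67, rounded up to 307925; 307,925 required, 307,913 in favor — not approved.
Series B: 3/4 of 1786339 = 1339754.25, rounded up to 1339755; 1,339,755 required, 1,339,755 in favor — approved.

Not approved — the Series A shares did not give the required vote.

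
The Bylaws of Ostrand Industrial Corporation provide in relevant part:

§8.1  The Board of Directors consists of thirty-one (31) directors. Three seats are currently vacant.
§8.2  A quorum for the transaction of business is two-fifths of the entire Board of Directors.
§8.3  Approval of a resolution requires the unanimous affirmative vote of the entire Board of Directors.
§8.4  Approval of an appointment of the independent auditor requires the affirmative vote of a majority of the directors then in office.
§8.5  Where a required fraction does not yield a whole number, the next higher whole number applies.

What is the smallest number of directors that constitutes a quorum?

2/5 of 31 = 12.40, rounded up to 13.

13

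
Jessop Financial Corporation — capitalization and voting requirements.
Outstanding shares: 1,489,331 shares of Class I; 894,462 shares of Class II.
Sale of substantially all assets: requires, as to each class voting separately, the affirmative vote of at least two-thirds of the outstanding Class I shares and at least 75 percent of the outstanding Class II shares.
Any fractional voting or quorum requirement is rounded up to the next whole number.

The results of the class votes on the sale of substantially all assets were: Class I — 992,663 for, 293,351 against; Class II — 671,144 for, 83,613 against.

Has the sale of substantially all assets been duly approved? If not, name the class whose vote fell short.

Not approved — the Class I shares did not give the required vote.

Class I: 2/3 of 1489331 = 992887.33, rounded up to 992888; 992,888 required, 992,663 in favor — not approved.
Class II: 3/4 of 894462 = 670846.50, rounded up to 670847; 670,847 required, 671,144 in favor — approved.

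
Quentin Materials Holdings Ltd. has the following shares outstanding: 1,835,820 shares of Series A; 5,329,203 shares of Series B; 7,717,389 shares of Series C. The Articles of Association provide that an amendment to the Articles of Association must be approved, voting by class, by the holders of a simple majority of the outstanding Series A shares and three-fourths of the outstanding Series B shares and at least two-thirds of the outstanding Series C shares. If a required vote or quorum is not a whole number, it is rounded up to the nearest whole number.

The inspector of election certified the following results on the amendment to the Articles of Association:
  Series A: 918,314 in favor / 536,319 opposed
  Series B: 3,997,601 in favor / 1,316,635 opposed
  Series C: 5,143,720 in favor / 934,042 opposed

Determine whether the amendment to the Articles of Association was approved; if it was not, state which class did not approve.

Not approved — the Series C shares did not give the required vote.

Series A: a majority of 1835820 is 917911; 917,911 required, 918,314 in favor — approved.
Series B: 3/4 of 5329203 = 3996902.25, rounded up to 3996903; 3,996,903 required, 3,997,601 in favor — approved.
Series C: 2/3 of 7717389 = 5144926; 5,144,926 required, 5,143,720 in favor — not approved.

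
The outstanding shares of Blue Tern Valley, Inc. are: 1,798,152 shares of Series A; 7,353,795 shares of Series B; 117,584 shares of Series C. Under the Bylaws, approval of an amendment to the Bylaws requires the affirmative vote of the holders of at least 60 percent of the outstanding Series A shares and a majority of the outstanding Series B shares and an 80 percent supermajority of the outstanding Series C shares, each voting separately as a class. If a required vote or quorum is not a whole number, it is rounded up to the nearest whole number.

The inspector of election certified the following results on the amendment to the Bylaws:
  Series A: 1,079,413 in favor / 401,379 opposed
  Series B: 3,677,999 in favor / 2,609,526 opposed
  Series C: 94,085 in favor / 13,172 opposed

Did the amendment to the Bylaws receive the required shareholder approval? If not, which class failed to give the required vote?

Series A: 3/5 of 1798152 = 1078891.20, rounded up to 1078892; 1,078,892 required, 1,079,413 in favor — approved.
Series B: a majority of 7353795 is 3676898; 3,676,898 required, 3,677,999 in favor — approved.
Series C: 4/5 of 117584 = 94067.20, rounded up to 94068; 94,068 required, 94,085 in favor — approved.

Approved — every class gave the required vote.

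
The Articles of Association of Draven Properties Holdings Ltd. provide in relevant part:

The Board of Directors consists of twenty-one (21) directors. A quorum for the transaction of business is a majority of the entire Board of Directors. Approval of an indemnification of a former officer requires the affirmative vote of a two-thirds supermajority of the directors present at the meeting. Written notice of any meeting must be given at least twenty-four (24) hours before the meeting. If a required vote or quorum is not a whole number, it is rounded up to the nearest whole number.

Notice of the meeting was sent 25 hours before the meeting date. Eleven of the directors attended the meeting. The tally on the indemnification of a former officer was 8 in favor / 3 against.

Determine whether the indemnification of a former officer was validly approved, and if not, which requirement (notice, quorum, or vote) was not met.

Valid — all requirements satisfied.

Notice: 25 hours given; 24 required (25 ≥ 24). Satisfied.
Quorum: 11 present; quorum is 11. Satisfied.
Vote: the indemnification of a former officer requires two-thirds of the directors present (11). 2/3 of 11 = 7.33, rounded up to 8, so 8 affirmative votes are needed; 8 voted in favor. Satisfied.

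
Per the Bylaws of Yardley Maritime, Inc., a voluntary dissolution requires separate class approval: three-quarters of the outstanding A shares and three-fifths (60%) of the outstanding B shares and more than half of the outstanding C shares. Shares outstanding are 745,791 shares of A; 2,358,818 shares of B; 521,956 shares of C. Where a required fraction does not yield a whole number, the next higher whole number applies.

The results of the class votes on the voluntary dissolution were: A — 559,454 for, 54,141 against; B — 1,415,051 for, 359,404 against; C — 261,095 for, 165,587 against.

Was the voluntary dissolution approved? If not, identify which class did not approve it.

Not approved — the B shares did not give the required vote.

A: 3/4 of 745791 = 559343.25, rounded up to 559344; 559,344 required, 559,454 in favor — approved.
B: 3/5 of 2358818 = 1415290.80, rounded up to 1415291; 1,415,291 required, 1,415,051 in favor — not approved.
C: a majority of 521956 is 260979; 260,979 required, 261,095 in favor — approved.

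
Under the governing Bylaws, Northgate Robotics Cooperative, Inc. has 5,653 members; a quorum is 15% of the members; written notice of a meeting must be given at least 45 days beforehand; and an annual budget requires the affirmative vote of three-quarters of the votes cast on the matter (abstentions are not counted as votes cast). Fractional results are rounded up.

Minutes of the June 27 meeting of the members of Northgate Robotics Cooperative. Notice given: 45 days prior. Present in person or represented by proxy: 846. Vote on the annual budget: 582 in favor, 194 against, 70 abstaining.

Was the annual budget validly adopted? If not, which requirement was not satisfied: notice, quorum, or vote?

Notice: 45 days given; 45 required. Satisfied.
Quorum: 15% of 5,653 = 847.95, rounded up to 848; 846 present. Not satisfied.
Vote: requires three-fourths of the votes cast (846 − 70 abstaining = 776); 3/4 of 776 = 582, so 582 needed; 582 in favor. Satisfied.

Invalid — quorum requirement not satisfied.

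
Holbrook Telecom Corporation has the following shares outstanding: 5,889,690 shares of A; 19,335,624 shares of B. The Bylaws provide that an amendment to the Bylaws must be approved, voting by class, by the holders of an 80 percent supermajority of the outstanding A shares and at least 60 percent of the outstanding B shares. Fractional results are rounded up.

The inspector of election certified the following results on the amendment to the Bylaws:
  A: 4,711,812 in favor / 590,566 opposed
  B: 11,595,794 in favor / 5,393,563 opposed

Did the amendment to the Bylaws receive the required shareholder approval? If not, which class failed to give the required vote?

Not approved — the B shares did not give the required vote.

A: 4/5 of 5889690 = 4711752; 4,711,752 required, 4,711,812 in favor — approved.
B: 3/5 of 19335624 = 11601374.40, rounded up to 11601375; 11,601,375 required, 11,595,794 in favor — not approved.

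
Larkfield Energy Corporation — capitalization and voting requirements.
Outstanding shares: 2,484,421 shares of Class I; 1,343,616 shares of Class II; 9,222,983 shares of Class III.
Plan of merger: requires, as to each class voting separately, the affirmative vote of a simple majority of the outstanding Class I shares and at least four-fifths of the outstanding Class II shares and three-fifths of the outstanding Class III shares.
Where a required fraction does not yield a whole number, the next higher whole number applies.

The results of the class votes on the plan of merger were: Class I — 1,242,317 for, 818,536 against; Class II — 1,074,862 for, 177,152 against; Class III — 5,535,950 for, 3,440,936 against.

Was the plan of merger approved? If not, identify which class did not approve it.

Not approved — the Class II shares did not give the required vote.

Class I: a majority of 2484421 is 1242211; 1,242,211 required, 1,242,317 in favor — approved.
Class II: 4/5 of 1343616 = 1074892.80, rounded up to 1074893; 1,074,893 required, 1,074,862 in favor — not approved.
Class III: 3/5 of 9222983 = 5533789.80, rounded up to 5533790; 5,533,790 required, 5,535,950 in favor — approved.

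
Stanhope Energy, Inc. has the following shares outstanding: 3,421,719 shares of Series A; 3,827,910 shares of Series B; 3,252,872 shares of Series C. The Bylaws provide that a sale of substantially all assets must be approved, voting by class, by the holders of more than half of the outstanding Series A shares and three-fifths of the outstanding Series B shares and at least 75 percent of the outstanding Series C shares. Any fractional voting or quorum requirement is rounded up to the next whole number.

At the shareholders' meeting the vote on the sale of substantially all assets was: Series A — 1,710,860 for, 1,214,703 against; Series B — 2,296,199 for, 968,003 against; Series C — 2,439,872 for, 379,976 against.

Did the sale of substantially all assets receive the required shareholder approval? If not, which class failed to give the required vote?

Not approved — the Series B shares did not give the required vote.

Series A: a majority of 3421719 is 1710860; 1,710,860 required, 1,710,860 in favor — approved.
Series B: 3/5 of 3827910 = 2296746; 2,296,746 required, 2,296,199 in favor — not approved.
Series C: 3/4 of 3252872 = 2439654; 2,439,654 required, 2,439,872 in favor — approved.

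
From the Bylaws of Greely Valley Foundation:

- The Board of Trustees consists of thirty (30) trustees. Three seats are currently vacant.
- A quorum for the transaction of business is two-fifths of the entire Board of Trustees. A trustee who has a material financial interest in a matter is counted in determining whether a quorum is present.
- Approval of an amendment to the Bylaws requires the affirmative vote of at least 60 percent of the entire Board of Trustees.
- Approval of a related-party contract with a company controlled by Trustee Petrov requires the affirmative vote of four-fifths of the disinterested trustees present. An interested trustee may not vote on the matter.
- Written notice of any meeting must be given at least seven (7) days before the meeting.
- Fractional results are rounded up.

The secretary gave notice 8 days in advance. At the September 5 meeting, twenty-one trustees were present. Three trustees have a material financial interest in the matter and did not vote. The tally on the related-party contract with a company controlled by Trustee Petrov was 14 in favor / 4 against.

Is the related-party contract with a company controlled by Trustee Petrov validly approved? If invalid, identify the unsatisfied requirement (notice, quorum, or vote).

Notice: 8 days given; 7 required (8 ≥ 7). Satisfied.
Quorum: 21 present (interested trustees count toward quorum); quorum is 12. Satisfied.
Vote: the related-party contract with a company controlled by Trustee Petrov requires four-fifths of the disinterested trustees present (21 − 3 = 18). 4/5 of 18 = 14.40, rounded up to 15, so 15 affirmative votes are needed; 14 voted in favor. Not satisfied.

Invalid — vote requirement not satisfied.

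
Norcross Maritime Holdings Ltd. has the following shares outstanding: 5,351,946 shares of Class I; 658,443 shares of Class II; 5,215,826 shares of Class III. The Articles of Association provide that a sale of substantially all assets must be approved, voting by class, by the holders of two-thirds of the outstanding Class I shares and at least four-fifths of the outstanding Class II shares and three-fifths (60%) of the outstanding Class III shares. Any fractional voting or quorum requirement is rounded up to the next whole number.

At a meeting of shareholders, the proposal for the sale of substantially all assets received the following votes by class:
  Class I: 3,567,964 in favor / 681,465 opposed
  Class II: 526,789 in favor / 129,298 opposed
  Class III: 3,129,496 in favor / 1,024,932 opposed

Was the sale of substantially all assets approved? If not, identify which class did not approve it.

Approved — every class gave the required vote.

Class I: 2/3 of 5351946 = 3567964; 3,567,964 required, 3,567,964 in favor — approved.
Class II: 4/5 of 658443 = 526754.40, rounded up to 526755; 526,755 required, 526,789 in favor — approved.
Class III: 3/5 of 5215826 = 3129495.60, rounded up to 3129496; 3,129,496 required, 3,129,496 in favor — approved.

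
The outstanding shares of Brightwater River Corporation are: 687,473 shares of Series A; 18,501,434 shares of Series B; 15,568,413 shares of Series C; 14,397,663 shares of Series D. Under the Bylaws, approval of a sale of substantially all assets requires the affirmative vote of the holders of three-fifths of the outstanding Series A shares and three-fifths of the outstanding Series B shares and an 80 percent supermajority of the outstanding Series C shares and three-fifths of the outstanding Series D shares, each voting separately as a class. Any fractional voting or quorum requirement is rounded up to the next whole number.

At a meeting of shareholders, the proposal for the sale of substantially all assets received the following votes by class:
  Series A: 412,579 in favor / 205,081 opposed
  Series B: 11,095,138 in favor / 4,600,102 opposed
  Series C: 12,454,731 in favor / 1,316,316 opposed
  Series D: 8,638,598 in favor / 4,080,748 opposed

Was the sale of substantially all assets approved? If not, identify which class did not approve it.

Series A: 3/5 of 687473 = 412483.80, rounded up to 412484; 412,484 required, 412,579 in favor — approved.
Series B: 3/5 of 18501434 = 11100860.40, rounded up to 11100861; 11,100,861 required, 11,095,138 in favor — not approved.
Series C: 4/5 of 15568413 = 12454730.40, rounded up to 12454731; 12,454,731 required, 12,454,731 in favor — approved.
Series D: 3/5 of 14397663 = 8638597.80, rounded up to 8638598; 8,638,598 required, 8,638,598 in favor — approved.

Not approved — the Series B shares did not give the required vote.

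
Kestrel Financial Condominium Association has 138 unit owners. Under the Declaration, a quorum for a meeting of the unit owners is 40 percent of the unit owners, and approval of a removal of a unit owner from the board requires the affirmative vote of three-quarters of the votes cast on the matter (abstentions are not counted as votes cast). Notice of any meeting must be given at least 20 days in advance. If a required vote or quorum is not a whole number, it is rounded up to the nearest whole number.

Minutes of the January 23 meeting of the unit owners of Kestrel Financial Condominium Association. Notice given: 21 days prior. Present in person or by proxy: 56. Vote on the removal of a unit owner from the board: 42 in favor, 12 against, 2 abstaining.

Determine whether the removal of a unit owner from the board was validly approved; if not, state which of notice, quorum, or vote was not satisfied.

Notice: 21 days given; 20 required. Satisfied.
Quorum: 40% of 138 = 55.20, rounded up to 56; 56 present. Satisfied.
Vote: requires three-fourths of the votes cast (56 − 2 abstaining = 54); 3/4 of 54 = 40.50, rounded up to 41, so 41 needed; 42 in favor. Satisfied.

Valid — all requirements satisfied.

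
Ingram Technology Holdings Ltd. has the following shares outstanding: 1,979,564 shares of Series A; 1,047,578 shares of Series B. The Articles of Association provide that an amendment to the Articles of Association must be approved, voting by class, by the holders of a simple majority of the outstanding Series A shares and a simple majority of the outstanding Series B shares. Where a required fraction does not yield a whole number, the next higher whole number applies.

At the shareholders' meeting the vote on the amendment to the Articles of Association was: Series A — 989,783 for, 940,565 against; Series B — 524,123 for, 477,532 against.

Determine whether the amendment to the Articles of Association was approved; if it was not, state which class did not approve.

Series A: a majority of 1979564 is 989783; 989,783 required, 989,783 in favor — approved.
Series B: a majority of 1047578 is 523790; 523,790 required, 524,123 in favor — approved.

Approved — every class gave the required vote.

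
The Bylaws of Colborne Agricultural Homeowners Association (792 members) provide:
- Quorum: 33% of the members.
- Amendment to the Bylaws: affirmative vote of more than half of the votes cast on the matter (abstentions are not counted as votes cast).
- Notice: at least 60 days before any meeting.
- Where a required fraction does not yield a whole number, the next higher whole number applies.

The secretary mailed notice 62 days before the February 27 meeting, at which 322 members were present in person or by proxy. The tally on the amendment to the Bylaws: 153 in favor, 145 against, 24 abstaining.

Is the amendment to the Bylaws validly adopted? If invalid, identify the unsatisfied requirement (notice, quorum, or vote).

Notice: 62 days given; 60 required. Satisfied.
Quorum: 33% of 792 = 261.36, rounded up to 262; 322 present. Satisfied.
Vote: requires a majority of the votes cast (322 − 24 abstaining = 298); a majority of 298 is 150, so 150 needed; 153 in favor. Satisfied.

Valid — all requirements satisfied.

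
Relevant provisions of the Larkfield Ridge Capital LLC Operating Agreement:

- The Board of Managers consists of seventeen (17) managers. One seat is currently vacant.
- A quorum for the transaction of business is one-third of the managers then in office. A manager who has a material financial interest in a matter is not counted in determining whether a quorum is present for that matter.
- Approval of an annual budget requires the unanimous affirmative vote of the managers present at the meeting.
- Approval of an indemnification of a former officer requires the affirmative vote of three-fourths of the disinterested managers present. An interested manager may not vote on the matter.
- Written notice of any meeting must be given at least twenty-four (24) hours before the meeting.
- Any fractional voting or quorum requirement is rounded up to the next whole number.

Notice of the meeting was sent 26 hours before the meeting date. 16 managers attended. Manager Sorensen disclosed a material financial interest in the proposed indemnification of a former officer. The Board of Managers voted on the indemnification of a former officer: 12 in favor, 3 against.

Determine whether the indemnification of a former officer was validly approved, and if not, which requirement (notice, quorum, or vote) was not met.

Notice: 26 hours given; 24 required (26 ≥ 24). Satisfied.
Quorum: 16 present, but the 1 interested manager does not count, leaving 15. Quorum is 6. Satisfied.
Vote: the indemnification of a former officer requires three-fourths of the disinterested managers present (16 − 1 = 15). 3/4 of 15 = 11.25, rounded up to 12, so 12 affirmative votes are needed; 12 voted in favor. Satisfied.

Valid — all requirements satisfied.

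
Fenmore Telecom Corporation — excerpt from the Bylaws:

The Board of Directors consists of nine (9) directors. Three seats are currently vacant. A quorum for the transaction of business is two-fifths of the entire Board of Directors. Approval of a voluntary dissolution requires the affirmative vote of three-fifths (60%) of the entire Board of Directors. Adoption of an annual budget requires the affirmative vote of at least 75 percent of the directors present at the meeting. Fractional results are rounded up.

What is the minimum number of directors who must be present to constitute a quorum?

2/5 of 9 = 3.60, rounded up to 4.

4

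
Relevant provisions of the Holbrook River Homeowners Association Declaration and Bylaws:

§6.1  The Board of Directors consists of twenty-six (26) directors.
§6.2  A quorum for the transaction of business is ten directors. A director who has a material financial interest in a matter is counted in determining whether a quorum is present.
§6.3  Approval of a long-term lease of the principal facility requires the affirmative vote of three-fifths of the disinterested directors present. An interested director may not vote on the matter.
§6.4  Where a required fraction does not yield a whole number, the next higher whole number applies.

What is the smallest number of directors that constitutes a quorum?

The quorum is fixed at 10.

10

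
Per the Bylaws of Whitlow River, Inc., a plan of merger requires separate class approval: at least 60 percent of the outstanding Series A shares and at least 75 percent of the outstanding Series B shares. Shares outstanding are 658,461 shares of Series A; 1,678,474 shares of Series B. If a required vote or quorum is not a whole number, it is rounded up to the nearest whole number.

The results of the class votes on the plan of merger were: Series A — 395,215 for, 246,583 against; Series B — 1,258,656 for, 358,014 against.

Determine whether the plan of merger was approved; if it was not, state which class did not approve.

Not approved — the Series B shares did not give the required vote.

Series A: 3/5 of 658461 = 395076.60, rounded up to 395077; 395,077 required, 395,215 in favor — approved.
Series B: 3/4 of 1678474 = 1258855.50, rounded up to 1258856; 1,258,856 required, 1,258,656 in favor — not approved.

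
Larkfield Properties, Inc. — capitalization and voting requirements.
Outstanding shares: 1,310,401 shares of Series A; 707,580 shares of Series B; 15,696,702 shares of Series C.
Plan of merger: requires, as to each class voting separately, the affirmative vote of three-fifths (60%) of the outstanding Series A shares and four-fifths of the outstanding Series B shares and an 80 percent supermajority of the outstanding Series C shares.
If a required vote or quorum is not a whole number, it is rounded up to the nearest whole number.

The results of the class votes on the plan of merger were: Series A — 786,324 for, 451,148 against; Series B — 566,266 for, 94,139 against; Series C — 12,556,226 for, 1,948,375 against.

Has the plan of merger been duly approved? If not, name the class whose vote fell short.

Not approved — the Series C shares did not give the required vote.

Series A: 3/5 of 1310401 = 786240.60, rounded up to 786241; 786,241 required, 786,324 in favor — approved.
Series B: 4/5 of 707580 = 566064; 566,064 required, 566,266 in favor — approved.
Series C: 4/5 of 15696702 = 12557361.60, rounded up to 12557362; 12,557,362 required, 12,556,226 in favor — not approved.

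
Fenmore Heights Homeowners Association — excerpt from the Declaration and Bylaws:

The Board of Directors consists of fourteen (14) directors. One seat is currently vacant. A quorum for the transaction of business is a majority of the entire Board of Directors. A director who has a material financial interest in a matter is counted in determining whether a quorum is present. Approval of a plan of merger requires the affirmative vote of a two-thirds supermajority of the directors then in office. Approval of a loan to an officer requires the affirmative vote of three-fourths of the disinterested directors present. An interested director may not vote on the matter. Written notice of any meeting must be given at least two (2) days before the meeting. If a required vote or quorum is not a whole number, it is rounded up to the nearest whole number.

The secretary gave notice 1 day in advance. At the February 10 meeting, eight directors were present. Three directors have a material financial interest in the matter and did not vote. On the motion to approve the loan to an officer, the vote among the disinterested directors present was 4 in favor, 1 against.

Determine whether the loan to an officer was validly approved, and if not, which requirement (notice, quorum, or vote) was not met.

Invalid — notice requirement not satisfied.

Notice: 1 day given; 2 required (1 < 2). Not satisfied.
Quorum: 8 present (interested directors count toward quorum); quorum is 8. Satisfied.
Vote: the loan to an officer requires three-fourths of the disinterested directors present (8 − 3 = 5). 3/4 of 5 = 3.75, rounded up to 4, so 4 affirmative votes are needed; 4 voted in favor. Satisfied.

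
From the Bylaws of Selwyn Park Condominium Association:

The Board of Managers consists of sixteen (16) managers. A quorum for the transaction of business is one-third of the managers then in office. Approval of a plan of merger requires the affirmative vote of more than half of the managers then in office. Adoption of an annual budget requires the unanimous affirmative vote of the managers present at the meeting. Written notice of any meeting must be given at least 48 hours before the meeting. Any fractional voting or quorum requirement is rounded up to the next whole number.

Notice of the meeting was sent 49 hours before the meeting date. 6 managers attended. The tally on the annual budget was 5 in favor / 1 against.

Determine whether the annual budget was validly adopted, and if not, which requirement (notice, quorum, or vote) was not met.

Notice: 49 hours given; 48 required (49 ≥ 48). Satisfied.
Quorum: 6 present; quorum is 6. Satisfied.
Vote: the annual budget requires the unanimous vote of the managers present (6). Unanimous means all 6, so 6 affirmative votes are needed; 5 voted in favor. Not satisfied.

Invalid — vote requirement not satisfied.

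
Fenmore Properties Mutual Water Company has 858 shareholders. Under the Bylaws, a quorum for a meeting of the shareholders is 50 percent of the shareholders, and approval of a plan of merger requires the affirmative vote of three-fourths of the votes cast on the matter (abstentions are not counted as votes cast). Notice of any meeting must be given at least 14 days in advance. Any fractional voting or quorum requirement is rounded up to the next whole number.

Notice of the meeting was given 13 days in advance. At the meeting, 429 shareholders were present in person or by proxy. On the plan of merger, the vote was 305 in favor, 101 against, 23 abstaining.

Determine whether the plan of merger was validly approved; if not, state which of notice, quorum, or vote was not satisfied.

Notice: 13 days given; 14 required. Not satisfied.
Quorum: 50% of 858 = 429; 429 present. Satisfied.
Vote: requires three-fourths of the votes cast (429 − 23 abstaining = 406); 3/4 of 406 = 304.50, rounded up to 305, so 305 needed; 305 in favor. Satisfied.

Invalid — notice requirement not satisfied.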